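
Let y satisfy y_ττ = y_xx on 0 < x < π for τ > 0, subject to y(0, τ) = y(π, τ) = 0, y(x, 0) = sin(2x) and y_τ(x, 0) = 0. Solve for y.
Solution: Separating variables: y = Σ [A_n cos(ω_n τ) + B_n sin(ω_n τ)] sin(nx), ω_n = n. From ICs: A_2=1.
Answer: y(x, τ) = sin(2x)cos(2τ)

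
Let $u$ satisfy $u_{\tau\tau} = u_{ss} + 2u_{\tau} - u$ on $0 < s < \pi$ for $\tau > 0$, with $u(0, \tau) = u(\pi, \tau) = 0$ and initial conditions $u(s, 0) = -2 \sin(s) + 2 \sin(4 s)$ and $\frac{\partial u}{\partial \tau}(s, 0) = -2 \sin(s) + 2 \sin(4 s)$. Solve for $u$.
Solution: Substitute $u = e^{\tau}w$, i.e. $w = e^{-\tau}u$.
By the product rule, $u_{\tau} = e^{\tau}(w_{\tau} + w)$, $u_{\tau\tau} = e^{\tau}(w_{\tau\tau} + 2w_{\tau} + w)$, $u_{ss} = e^{\tau}w_{ss}$.
Substituting into the PDE and dividing by $e^{\tau}$: $w_{\tau\tau} + 2w_{\tau} + w = w_{ss} + 2(w_{\tau} + w) - w$.
The lower-order terms cancel, leaving the standard wave equation $w_{\tau\tau} = w_{ss}$.
Initial data for $w$: $w(s,0) = u(s,0) = -2 \sin(s) + 2 \sin(4 s)$; $w_{\tau}(s,0) = u_{\tau}(s,0) - u(s,0) = 0$. The boundary conditions carry over: $w(0,\tau) = w(\pi,\tau) = 0$.
Solve for $w$:
  Using separation of variables $w = X(s)T(\tau)$:
  Eigenfunctions: $\sin(ns)$, $n = 1, 2, 3, \ldots$
  General solution: $w(s, \tau) = \sum [A_n \cos(n \tau) + B_n \sin(n \tau)] \sin(ns)$
  From $w(s,0) = -2 \sin(s) + 2 \sin(4 s)$: $A_1=-2, A_4=2$. From $w_{\tau}(s,0) = 0$: all $B_n = 0$.
Hence $w(s,\tau) = -2 \sin(s) \cos(\tau) + 2 \sin(4 s) \cos(4 \tau)$.
Transform back: $u(s,\tau) = e^{\tau}w(s,\tau)$.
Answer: $u(s, \tau) = -2 e^{\tau} \sin(s) \cos(\tau) + 2 e^{\tau} \sin(4 s) \cos(4 \tau)$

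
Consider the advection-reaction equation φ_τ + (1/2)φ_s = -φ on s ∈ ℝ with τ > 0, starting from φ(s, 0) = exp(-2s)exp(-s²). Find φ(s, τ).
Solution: Substitute φ = exp(-2s)u.
Then φ_s = exp(-2s)(u_s - 2u), φ_τ = exp(-2s)u_τ; substituting and dividing by exp(-2s), the lower-order terms cancel: u_τ + (1/2)u_s = 0 (standard advection equation).
Data for u: u(s,0) = exp(2s)φ(s,0) = exp(-s²).
By characteristics (ds/dτ = 1/2), u(s,τ) = f(s - (1/2)τ) with f = u(·, 0).
So u(s,τ) = exp(-(s - τ/2)²), and φ(s,τ) = exp(-2s)u(s,τ).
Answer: φ(s, τ) = exp(-2s)exp(-(s - τ/2)²)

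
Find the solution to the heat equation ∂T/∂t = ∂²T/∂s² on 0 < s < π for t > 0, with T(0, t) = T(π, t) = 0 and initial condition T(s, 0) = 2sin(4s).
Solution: Separating variables: T = Σ c_n exp(-n²t) sin(ns). From T(s,0) = 2sin(4s): c_4=2.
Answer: T(s, t) = 2exp(-16t)sin(4s)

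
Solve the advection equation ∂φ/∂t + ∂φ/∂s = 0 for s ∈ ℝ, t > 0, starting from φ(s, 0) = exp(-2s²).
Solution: By characteristics (ds/dt = 1), φ(s,t) = f(s - t) with f = φ(·, 0).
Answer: φ(s, t) = exp(-2(s - t)²)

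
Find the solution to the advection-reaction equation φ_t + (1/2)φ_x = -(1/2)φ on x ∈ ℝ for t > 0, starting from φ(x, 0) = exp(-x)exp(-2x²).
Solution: Substitute φ = exp(-x)u.
Then φ_x = exp(-x)(u_x - u), φ_t = exp(-x)u_t; substituting and dividing by exp(-x), the lower-order terms cancel: u_t + (1/2)u_x = 0 (standard advection equation).
Data for u: u(x,0) = exp(x)φ(x,0) = exp(-2x²).
By characteristics (dx/dt = 1/2), u(x,t) = f(x - (1/2)t) with f = u(·, 0).
So u(x,t) = exp(-2(-t/2 + x)²), and φ(x,t) = exp(-x)u(x,t).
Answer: φ(x, t) = exp(-x)exp(-2(-t/2 + x)²)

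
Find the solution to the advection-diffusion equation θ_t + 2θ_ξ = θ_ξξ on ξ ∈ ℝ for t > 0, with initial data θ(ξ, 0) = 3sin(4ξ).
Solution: Change to a moving frame: let η = ξ - 2t, σ = t and write θ(ξ,t) = u(η,σ).
By the chain rule θ_t = u_σ - 2u_η, θ_ξ = u_η, θ_ξξ = u_ηη.
Then θ_t + 2θ_ξ = u_σ: the advection term cancels and the PDE becomes the heat equation u_σ = u_ηη on η ∈ ℝ.
Initial data: u(η,0) = θ(η,0) = 3sin(4η).
On η ∈ ℝ each mode satisfies (sin(nη))″ = -n² sin(nη), so exp(-n²σ) sin(nη) solves the heat equation; by superposition u(η,σ) = Σ c_n exp(-n²σ) sin(nη).
Reading off the coefficients: c_4=3, so u(η,σ) = 3exp(-16σ)sin(4η).
Substituting back η = ξ - 2t, σ = t: θ(ξ,t) = u(ξ - 2t, t).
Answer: θ(ξ, t) = -3exp(-16t)sin(8t - 4ξ)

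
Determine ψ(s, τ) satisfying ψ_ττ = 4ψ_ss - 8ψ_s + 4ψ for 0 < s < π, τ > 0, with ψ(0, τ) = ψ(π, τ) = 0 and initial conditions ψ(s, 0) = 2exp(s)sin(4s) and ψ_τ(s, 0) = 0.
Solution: Substitute ψ = exp(s)u, i.e. u = exp(-s)ψ.
By the product rule, ψ_s = exp(s)(u_s + u), ψ_ss = exp(s)(u_ss + 2u_s + u), ψ_ττ = exp(s)u_ττ.
Substituting into the PDE and dividing by exp(s): u_ττ = 4(u_ss + 2u_s + u) - 8(u_s + u) + 4u.
The lower-order terms cancel, leaving the standard wave equation u_ττ = 4u_ss.
Initial data for u: u(s,0) = exp(-s)ψ(s,0) = 2sin(4s); u_τ(s,0) = exp(-s)ψ_τ(s,0) = 0. The boundary conditions carry over: u(0,τ) = u(π,τ) = 0.
Solve for u:
  Using separation of variables u = X(s)T(τ):
  Eigenfunctions: sin(ns), n = 1, 2, 3, ...
  General solution: u(s, τ) = Σ [A_n cos(2n τ) + B_n sin(2n τ)] sin(ns)
  From u(s,0) = 2sin(4s): A_4=2. From u_τ(s,0) = 0: all B_n = 0.
Hence u(s,τ) = 2sin(4s)cos(8τ).
Transform back: ψ(s,τ) = exp(s)u(s,τ).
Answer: ψ(s, τ) = 2exp(s)sin(4s)cos(8τ)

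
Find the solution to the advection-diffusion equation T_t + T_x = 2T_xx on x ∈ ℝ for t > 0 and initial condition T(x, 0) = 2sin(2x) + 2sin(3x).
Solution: Moving frame: η = x - t, σ = t, T = u(η,σ), so T_t = u_σ - u_η and T_xx = u_ηη.
Hence T_t + T_x = u_σ and the PDE becomes the heat equation u_σ = 2u_ηη on η ∈ ℝ.
Initial data: u(η,0) = T(η,0) = 2sin(2η) + 2sin(3η). Each mode sin(nη) decays as exp(-2n²σ) on ℝ, so u(η,σ) = Σ c_n exp(-2n²σ) sin(nη) with c_2=2, c_3=2: u(η,σ) = 2exp(-8σ)sin(2η) + 2exp(-18σ)sin(3η).
Substituting back: T(x,t) = u(x - t, t).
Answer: T(x, t) = -2exp(-8t)sin(2t - 2x) - 2exp(-18t)sin(3t - 3x)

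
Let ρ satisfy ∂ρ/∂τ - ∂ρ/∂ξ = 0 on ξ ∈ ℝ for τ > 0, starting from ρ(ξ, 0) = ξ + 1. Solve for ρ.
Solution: By method of characteristics (waves move left with speed 1):
Along characteristics ξ + τ = const, ρ is constant, so ρ(ξ,τ) = f(ξ + τ) with f = ρ(·, 0).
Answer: ρ(ξ, τ) = ξ + τ + 1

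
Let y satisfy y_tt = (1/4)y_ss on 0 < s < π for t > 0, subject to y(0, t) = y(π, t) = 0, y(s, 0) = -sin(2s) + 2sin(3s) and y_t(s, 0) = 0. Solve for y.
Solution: Separating variables: y = Σ [A_n cos(ω_n t) + B_n sin(ω_n t)] sin(ns), ω_n = n/2. From ICs: A_2=-1, A_3=2.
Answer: y(s, t) = -sin(2s)cos(t) + 2sin(3s)cos(3t/2)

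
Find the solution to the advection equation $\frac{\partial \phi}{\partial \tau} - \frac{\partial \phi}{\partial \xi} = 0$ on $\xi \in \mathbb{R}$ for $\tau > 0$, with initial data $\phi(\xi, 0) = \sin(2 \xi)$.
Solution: By method of characteristics (waves move left with speed 1):
Along characteristics $\xi + \tau =$ const, $\phi$ is constant, so $\phi(\xi,\tau) = f(\xi + \tau)$ with $f = \phi( \cdot , 0)$.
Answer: $\phi(\xi, \tau) = \sin(2 \tau + 2 \xi)$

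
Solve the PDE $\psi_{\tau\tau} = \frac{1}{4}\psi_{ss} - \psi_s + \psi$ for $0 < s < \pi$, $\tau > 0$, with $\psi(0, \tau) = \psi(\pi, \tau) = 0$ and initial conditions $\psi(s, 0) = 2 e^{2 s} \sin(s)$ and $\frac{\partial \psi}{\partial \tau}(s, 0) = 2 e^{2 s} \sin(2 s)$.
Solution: Substitute $\psi = e^{2s}u$.
Then $\psi_s = e^{2s}(u_s + 2u)$, $\psi_{ss} = e^{2s}(u_{ss} + 4u_s + 4u)$, $\psi_{\tau\tau} = e^{2s}u_{\tau\tau}$; substituting and dividing by $e^{2s}$, the lower-order terms cancel: $u_{\tau\tau} = \frac{1}{4}u_{ss}$ (standard wave equation).
Data for $u$: $u(s,0) = e^{-2s}\psi(s,0) = 2 \sin(s)$; $u_{\tau}(s,0) = e^{-2s}\psi_{\tau}(s,0) = 2 \sin(2 s)$. The boundary conditions carry over: $u(0,\tau) = u(\pi,\tau) = 0$.
Separating variables: $u = \sum [A_n \cos(\omega_n \tau) + B_n \sin(\omega_n \tau)] \sin(ns)$, $\omega_n = n/2$. From ICs ($B_n$ = velocity coefficient / $\omega_n$): $A_1=2, B_2=2$.
So $u(s,\tau) = 2 \sin(s) \cos(\tau/2) + 2 \sin(2 s) \sin(\tau)$, and $\psi(s,\tau) = e^{2s}u(s,\tau)$.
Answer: $\psi(s, \tau) = 2 e^{2 s} \sin(\tau) \sin(2 s) + 2 e^{2 s} \sin(s) \cos(\tau/2)$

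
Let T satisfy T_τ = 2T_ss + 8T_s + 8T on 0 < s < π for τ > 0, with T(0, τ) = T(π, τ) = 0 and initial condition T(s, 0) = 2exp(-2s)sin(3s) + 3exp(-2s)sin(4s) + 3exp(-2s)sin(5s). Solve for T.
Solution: Substitute T = exp(-2s)u, i.e. u = exp(2s)T.
By the product rule, T_s = exp(-2s)(u_s - 2u), T_ss = exp(-2s)(u_ss - 4u_s + 4u), T_τ = exp(-2s)u_τ.
Substituting into the PDE and dividing by exp(-2s): u_τ = 2(u_ss - 4u_s + 4u) + 8(u_s - 2u) + 8u.
The lower-order terms cancel, leaving the standard heat equation u_τ = 2u_ss.
Initial data for u: u(s,0) = exp(2s)T(s,0) = 2sin(3s) + 3sin(4s) + 3sin(5s). The boundary conditions carry over: u(0,τ) = u(π,τ) = 0.
Solve for u:
  Using separation of variables u = X(s)G(τ):
  Eigenfunctions: sin(ns), n = 1, 2, 3, ...
  General solution: u(s, τ) = Σ c_n sin(ns) exp(-2n² τ)
  Matching u(s,0) = 2sin(3s) + 3sin(4s) + 3sin(5s) term by term: c_3=2, c_4=3, c_5=3.
Hence u(s,τ) = 2exp(-18τ)sin(3s) + 3exp(-32τ)sin(4s) + 3exp(-50τ)sin(5s).
Transform back: T(s,τ) = exp(-2s)u(s,τ).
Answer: T(s, τ) = 2exp(-2s)exp(-18τ)sin(3s) + 3exp(-2s)exp(-32τ)sin(4s) + 3exp(-2s)exp(-50τ)sin(5s)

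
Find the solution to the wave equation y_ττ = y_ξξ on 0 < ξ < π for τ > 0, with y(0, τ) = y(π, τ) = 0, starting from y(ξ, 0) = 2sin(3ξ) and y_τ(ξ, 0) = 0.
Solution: Using separation of variables y = X(ξ)T(τ):
Eigenfunctions: sin(nξ), n = 1, 2, 3, ...
General solution: y(ξ, τ) = Σ [A_n cos(n τ) + B_n sin(n τ)] sin(nξ)
From y(ξ,0) = 2sin(3ξ): A_3=2. From y_τ(ξ,0) = 0: all B_n = 0.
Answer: y(ξ, τ) = 2sin(3ξ)cos(3τ)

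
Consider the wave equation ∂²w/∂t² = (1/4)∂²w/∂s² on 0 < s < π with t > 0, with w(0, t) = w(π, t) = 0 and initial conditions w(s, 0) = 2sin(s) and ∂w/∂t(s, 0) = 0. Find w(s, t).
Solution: Using separation of variables w = X(s)T(t):
Eigenfunctions: sin(ns), n = 1, 2, 3, ...
General solution: w(s, t) = Σ [A_n cos(n t/2) + B_n sin(n t/2)] sin(ns)
From w(s,0) = 2sin(s): A_1=2. From w_t(s,0) = 0: all B_n = 0.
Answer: w(s, t) = 2sin(s)cos(t/2)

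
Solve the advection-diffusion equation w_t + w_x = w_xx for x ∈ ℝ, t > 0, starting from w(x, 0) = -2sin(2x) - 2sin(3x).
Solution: Change to a moving frame: let η = x - t, σ = t and write w(x,t) = u(η,σ).
By the chain rule w_t = u_σ - u_η, w_x = u_η, w_xx = u_ηη.
Then w_t + w_x = u_σ: the advection term cancels and the PDE becomes the heat equation u_σ = u_ηη on η ∈ ℝ.
Initial data: u(η,0) = w(η,0) = -2sin(2η) - 2sin(3η).
On η ∈ ℝ each mode satisfies (sin(nη))″ = -n² sin(nη), so exp(-n²σ) sin(nη) solves the heat equation; by superposition u(η,σ) = Σ c_n exp(-n²σ) sin(nη).
Reading off the coefficients: c_2=-2, c_3=-2, so u(η,σ) = -2exp(-4σ)sin(2η) - 2exp(-9σ)sin(3η).
Substituting back η = x - t, σ = t: w(x,t) = u(x - t, t).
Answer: w(x, t) = 2exp(-4t)sin(2t - 2x) + 2exp(-9t)sin(3t - 3x)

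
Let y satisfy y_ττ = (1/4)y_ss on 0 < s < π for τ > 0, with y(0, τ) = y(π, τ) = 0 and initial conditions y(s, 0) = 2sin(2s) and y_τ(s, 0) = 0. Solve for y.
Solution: Separating variables: y = Σ [A_n cos(ω_n τ) + B_n sin(ω_n τ)] sin(ns), ω_n = n/2. From ICs: A_2=2.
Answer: y(s, τ) = 2sin(2s)cos(τ)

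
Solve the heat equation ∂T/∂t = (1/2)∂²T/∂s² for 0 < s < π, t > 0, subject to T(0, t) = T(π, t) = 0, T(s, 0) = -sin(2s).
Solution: Separating variables: T = Σ c_n exp(-n²t/2) sin(ns). From T(s,0) = -sin(2s): c_2=-1.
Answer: T(s, t) = -exp(-2t)sin(2s)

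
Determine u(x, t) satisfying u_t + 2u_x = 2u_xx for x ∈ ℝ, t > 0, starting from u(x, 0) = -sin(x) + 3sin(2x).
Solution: Moving frame: η = x - 2t, σ = t, u = w(η,σ), so u_t = w_σ - 2w_η and u_xx = w_ηη.
Hence u_t + 2u_x = w_σ and the PDE becomes the heat equation w_σ = 2w_ηη on η ∈ ℝ.
Initial data: w(η,0) = u(η,0) = -sin(η) + 3sin(2η). Each mode sin(nη) decays as exp(-2n²σ) on ℝ, so w(η,σ) = Σ c_n exp(-2n²σ) sin(nη) with c_1=-1, c_2=3: w(η,σ) = -exp(-2σ)sin(η) + 3exp(-8σ)sin(2η).
Substituting back: u(x,t) = w(x - 2t, t).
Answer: u(x, t) = exp(-2t)sin(2t - x) - 3exp(-8t)sin(4t - 2x)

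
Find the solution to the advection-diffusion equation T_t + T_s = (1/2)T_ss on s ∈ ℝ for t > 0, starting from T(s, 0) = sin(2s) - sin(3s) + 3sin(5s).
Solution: Change to a moving frame: let η = s - t, σ = t and write T(s,t) = u(η,σ).
By the chain rule T_t = u_σ - u_η, T_s = u_η, T_ss = u_ηη.
Then T_t + T_s = u_σ: the advection term cancels and the PDE becomes the heat equation u_σ = (1/2)u_ηη on η ∈ ℝ.
Initial data: u(η,0) = T(η,0) = sin(2η) - sin(3η) + 3sin(5η).
On η ∈ ℝ each mode satisfies (sin(nη))″ = -n² sin(nη), so exp(-n²σ/2) sin(nη) solves the heat equation; by superposition u(η,σ) = Σ c_n exp(-n²σ/2) sin(nη).
Reading off the coefficients: c_2=1, c_3=-1, c_5=3, so u(η,σ) = exp(-2σ)sin(2η) - exp(-9σ/2)sin(3η) + 3exp(-25σ/2)sin(5η).
Substituting back η = s - t, σ = t: T(s,t) = u(s - t, t).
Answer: T(s, t) = exp(-2t)sin(2s - 2t) - exp(-9t/2)sin(3s - 3t) + 3exp(-25t/2)sin(5s - 5t)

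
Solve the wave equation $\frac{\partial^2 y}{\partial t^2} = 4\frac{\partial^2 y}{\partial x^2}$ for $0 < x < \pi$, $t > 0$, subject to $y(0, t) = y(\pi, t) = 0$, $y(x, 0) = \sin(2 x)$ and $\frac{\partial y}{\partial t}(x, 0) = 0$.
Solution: Using separation of variables $y = X(x)T(t)$:
Eigenfunctions: $\sin(nx)$, $n = 1, 2, 3, \ldots$
General solution: $y(x, t) = \sum [A_n \cos(2n t) + B_n \sin(2n t)] \sin(nx)$
From $y(x,0) = \sin(2 x)$: $A_2=1$. From $y_t(x,0) = 0$: all $B_n = 0$.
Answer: $y(x, t) = \sin(2 x) \cos(4 t)$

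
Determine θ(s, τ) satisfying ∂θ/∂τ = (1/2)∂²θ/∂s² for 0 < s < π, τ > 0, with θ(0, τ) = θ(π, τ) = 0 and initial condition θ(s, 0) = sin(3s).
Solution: Using separation of variables θ = X(s)G(τ):
Eigenfunctions: sin(ns), n = 1, 2, 3, ...
General solution: θ(s, τ) = Σ c_n sin(ns) exp(-n² τ/2)
Matching θ(s,0) = sin(3s) term by term: c_3=1.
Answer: θ(s, τ) = exp(-9τ/2)sin(3s)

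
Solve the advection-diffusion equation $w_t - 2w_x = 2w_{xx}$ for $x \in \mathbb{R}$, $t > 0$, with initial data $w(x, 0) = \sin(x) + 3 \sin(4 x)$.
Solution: Change to a moving frame: let $\eta = x + 2t$, $\sigma = t$ and write $w(x,t) = u(\eta,\sigma)$.
By the chain rule $w_t = u_{\sigma} + 2u_{\eta}$, $w_x = u_{\eta}$, $w_{xx} = u_{\eta\eta}$.
Then $w_t - 2w_x = u_{\sigma}$: the advection term cancels and the PDE becomes the heat equation $u_{\sigma} = 2u_{\eta\eta}$ on $\eta \in \mathbb{R}$.
Initial data: $u(\eta,0) = w(\eta,0) = \sin(\eta) + 3 \sin(4 \eta)$.
On $\eta \in \mathbb{R}$ each mode satisfies $(\sin(n\eta))'' = -n^2 \sin(n\eta)$, so $e^{-2n^2\sigma} \sin(n\eta)$ solves the heat equation; by superposition $u(\eta,\sigma) = \sum c_n e^{-2n^2\sigma} \sin(n\eta)$.
Reading off the coefficients: $c_1=1, c_4=3$, so $u(\eta,\sigma) = e^{-2 \sigma} \sin(\eta) + 3 e^{-32 \sigma} \sin(4 \eta)$.
Substituting back $\eta = x + 2t$, $\sigma = t$: $w(x,t) = u(x + 2t, t)$.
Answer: $w(x, t) = e^{-2 t} \sin(2 t + x) + 3 e^{-32 t} \sin(8 t + 4 x)$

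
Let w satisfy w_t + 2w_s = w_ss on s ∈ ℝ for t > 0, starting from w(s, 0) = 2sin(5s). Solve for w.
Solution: Change to a moving frame: let η = s - 2t, σ = t and write w(s,t) = u(η,σ).
By the chain rule w_t = u_σ - 2u_η, w_s = u_η, w_ss = u_ηη.
Then w_t + 2w_s = u_σ: the advection term cancels and the PDE becomes the heat equation u_σ = u_ηη on η ∈ ℝ.
Initial data: u(η,0) = w(η,0) = 2sin(5η).
On η ∈ ℝ each mode satisfies (sin(nη))″ = -n² sin(nη), so exp(-n²σ) sin(nη) solves the heat equation; by superposition u(η,σ) = Σ c_n exp(-n²σ) sin(nη).
Reading off the coefficients: c_5=2, so u(η,σ) = 2exp(-25σ)sin(5η).
Substituting back η = s - 2t, σ = t: w(s,t) = u(s - 2t, t).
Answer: w(s, t) = 2exp(-25t)sin(5s - 10t)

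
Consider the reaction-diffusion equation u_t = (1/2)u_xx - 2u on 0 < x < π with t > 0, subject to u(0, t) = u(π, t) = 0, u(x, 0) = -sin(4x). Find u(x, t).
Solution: Substitute u = exp(-2t)w.
Then u_t = exp(-2t)(w_t - 2w), u_xx = exp(-2t)w_xx; substituting and dividing by exp(-2t), the lower-order terms cancel: w_t = (1/2)w_xx (standard heat equation).
Data for w: w(x,0) = u(x,0) = -sin(4x). The boundary conditions carry over: w(0,t) = w(π,t) = 0.
Separating variables: w = Σ c_n exp(-n²t/2) sin(nx). From w(x,0) = -sin(4x): c_4=-1.
So w(x,t) = -exp(-8t)sin(4x), and u(x,t) = exp(-2t)w(x,t).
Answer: u(x, t) = -exp(-10t)sin(4x)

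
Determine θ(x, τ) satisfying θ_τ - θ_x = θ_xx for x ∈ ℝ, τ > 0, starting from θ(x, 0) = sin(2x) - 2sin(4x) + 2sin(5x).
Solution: Moving frame: η = x + τ, σ = τ, θ = u(η,σ), so θ_τ = u_σ + u_η and θ_xx = u_ηη.
Hence θ_τ - θ_x = u_σ and the PDE becomes the heat equation u_σ = u_ηη on η ∈ ℝ.
Initial data: u(η,0) = θ(η,0) = sin(2η) - 2sin(4η) + 2sin(5η). Each mode sin(nη) decays as exp(-n²σ) on ℝ, so u(η,σ) = Σ c_n exp(-n²σ) sin(nη) with c_2=1, c_4=-2, c_5=2: u(η,σ) = exp(-4σ)sin(2η) - 2exp(-16σ)sin(4η) + 2exp(-25σ)sin(5η).
Substituting back: θ(x,τ) = u(x + τ, τ).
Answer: θ(x, τ) = exp(-4τ)sin(2x + 2τ) - 2exp(-16τ)sin(4x + 4τ) + 2exp(-25τ)sin(5x + 5τ)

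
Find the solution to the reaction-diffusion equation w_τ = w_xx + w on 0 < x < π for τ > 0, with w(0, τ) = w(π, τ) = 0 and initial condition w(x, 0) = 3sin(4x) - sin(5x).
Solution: Substitute w = exp(τ)u, i.e. u = exp(-τ)w.
By the product rule, w_τ = exp(τ)(u_τ + u), w_xx = exp(τ)u_xx.
Substituting into the PDE and dividing by exp(τ): u_τ + u = u_xx + u.
The lower-order terms cancel, leaving the standard heat equation u_τ = u_xx.
Initial data for u: u(x,0) = w(x,0) = 3sin(4x) - sin(5x). The boundary conditions carry over: u(0,τ) = u(π,τ) = 0.
Solve for u:
  Using separation of variables u = X(x)T(τ):
  Eigenfunctions: sin(nx), n = 1, 2, 3, ...
  General solution: u(x, τ) = Σ c_n sin(nx) exp(-n² τ)
  Matching u(x,0) = 3sin(4x) - sin(5x) term by term: c_4=3, c_5=-1.
Hence u(x,τ) = 3exp(-16τ)sin(4x) - exp(-25τ)sin(5x).
Transform back: w(x,τ) = exp(τ)u(x,τ).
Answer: w(x, τ) = 3exp(-15τ)sin(4x) - exp(-24τ)sin(5x)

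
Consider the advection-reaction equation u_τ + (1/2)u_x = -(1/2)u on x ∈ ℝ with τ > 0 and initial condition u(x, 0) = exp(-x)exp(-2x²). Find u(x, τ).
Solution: Substitute u = exp(-x)w, i.e. w = exp(x)u.
By the product rule, u_x = exp(-x)(w_x - w), u_τ = exp(-x)w_τ.
Substituting into the PDE and dividing by exp(-x): w_τ + (1/2)(w_x - w) = -(1/2)w.
The lower-order terms cancel, leaving the standard advection equation w_τ + (1/2)w_x = 0.
Initial data for w: w(x,0) = exp(x)u(x,0) = exp(-2x²).
Solve for w:
  By method of characteristics (waves move right with speed 1/2):
  Along characteristics x - (1/2)τ = const, w is constant, so w(x,τ) = f(x - (1/2)τ) with f = w(·, 0).
Hence w(x,τ) = exp(-2(x - τ/2)²).
Transform back: u(x,τ) = exp(-x)w(x,τ).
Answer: u(x, τ) = exp(-x)exp(-2(x - τ/2)²)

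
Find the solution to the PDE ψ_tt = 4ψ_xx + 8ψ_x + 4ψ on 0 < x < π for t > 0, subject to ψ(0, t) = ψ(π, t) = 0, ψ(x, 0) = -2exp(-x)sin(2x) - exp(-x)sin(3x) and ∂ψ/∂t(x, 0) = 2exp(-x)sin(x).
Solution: Substitute ψ = exp(-x)u, i.e. u = exp(x)ψ.
By the product rule, ψ_x = exp(-x)(u_x - u), ψ_xx = exp(-x)(u_xx - 2u_x + u), ψ_tt = exp(-x)u_tt.
Substituting into the PDE and dividing by exp(-x): u_tt = 4(u_xx - 2u_x + u) + 8(u_x - u) + 4u.
The lower-order terms cancel, leaving the standard wave equation u_tt = 4u_xx.
Initial data for u: u(x,0) = exp(x)ψ(x,0) = -2sin(2x) - sin(3x); u_t(x,0) = exp(x)ψ_t(x,0) = 2sin(x). The boundary conditions carry over: u(0,t) = u(π,t) = 0.
Solve for u:
  Using separation of variables u = X(x)T(t):
  Eigenfunctions: sin(nx), n = 1, 2, 3, ...
  General solution: u(x, t) = Σ [A_n cos(2n t) + B_n sin(2n t)] sin(nx)
  From u(x,0) = -2sin(2x) - sin(3x): A_2=-2, A_3=-1. From u_t(x,0) = 2sin(x), using u_t(x,0) = Σ ω_n B_n sin(nx) with ω_n = 2n: B_1 = 2/2 = 1.
Hence u(x,t) = sin(2t)sin(x) - 2sin(2x)cos(4t) - sin(3x)cos(6t).
Transform back: ψ(x,t) = exp(-x)u(x,t).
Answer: ψ(x, t) = exp(-x)sin(2t)sin(x) - 2exp(-x)sin(2x)cos(4t) - exp(-x)sin(3x)cos(6t)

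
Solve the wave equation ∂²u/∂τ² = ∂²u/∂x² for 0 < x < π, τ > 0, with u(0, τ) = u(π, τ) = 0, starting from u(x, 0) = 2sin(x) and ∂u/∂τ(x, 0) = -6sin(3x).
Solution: Using separation of variables u = X(x)T(τ):
Eigenfunctions: sin(nx), n = 1, 2, 3, ...
General solution: u(x, τ) = Σ [A_n cos(n τ) + B_n sin(n τ)] sin(nx)
From u(x,0) = 2sin(x): A_1=2. From u_τ(x,0) = -6sin(3x), using u_τ(x,0) = Σ ω_n B_n sin(nx) with ω_n = n: B_3 = (-6)/3 = -2.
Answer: u(x, τ) = 2sin(x)cos(τ) - 2sin(3x)sin(3τ)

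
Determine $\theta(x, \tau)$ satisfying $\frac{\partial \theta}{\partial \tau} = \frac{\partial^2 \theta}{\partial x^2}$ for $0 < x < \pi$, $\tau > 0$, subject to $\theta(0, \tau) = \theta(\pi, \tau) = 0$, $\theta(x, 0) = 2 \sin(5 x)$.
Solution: Using separation of variables $\theta = X(x)G(\tau)$:
Eigenfunctions: $\sin(nx)$, $n = 1, 2, 3, \ldots$
General solution: $\theta(x, \tau) = \sum c_n \sin(nx) e^{-n^2 \tau}$
Matching $\theta(x,0) = 2 \sin(5 x)$ term by term: $c_5=2$.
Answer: $\theta(x, \tau) = 2 e^{-25 \tau} \sin(5 x)$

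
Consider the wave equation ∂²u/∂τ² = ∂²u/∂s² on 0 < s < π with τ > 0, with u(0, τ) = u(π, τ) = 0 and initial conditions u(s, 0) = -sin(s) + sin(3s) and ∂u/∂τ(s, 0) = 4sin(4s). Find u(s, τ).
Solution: Separating variables: u = Σ [A_n cos(ω_n τ) + B_n sin(ω_n τ)] sin(ns), ω_n = n. From ICs (B_n = velocity coefficient / ω_n): A_1=-1, A_3=1, B_4=1.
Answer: u(s, τ) = -sin(s)cos(τ) + sin(3s)cos(3τ) + sin(4s)sin(4τ)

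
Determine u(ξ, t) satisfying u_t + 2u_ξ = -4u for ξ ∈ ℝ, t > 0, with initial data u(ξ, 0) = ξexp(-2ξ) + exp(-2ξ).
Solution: Substitute u = exp(-2ξ)w, i.e. w = exp(2ξ)u.
By the product rule, u_ξ = exp(-2ξ)(w_ξ - 2w), u_t = exp(-2ξ)w_t.
Substituting into the PDE and dividing by exp(-2ξ): w_t + 2(w_ξ - 2w) = -4w.
The lower-order terms cancel, leaving the standard advection equation w_t + 2w_ξ = 0.
Initial data for w: w(ξ,0) = exp(2ξ)u(ξ,0) = ξ + 1.
Solve for w:
  By method of characteristics (waves move right with speed 2):
  Along characteristics ξ - 2t = const, w is constant, so w(ξ,t) = f(ξ - 2t) with f = w(·, 0).
Hence w(ξ,t) = -2t + ξ + 1.
Transform back: u(ξ,t) = exp(-2ξ)w(ξ,t).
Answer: u(ξ, t) = -2texp(-2ξ) + ξexp(-2ξ) + exp(-2ξ)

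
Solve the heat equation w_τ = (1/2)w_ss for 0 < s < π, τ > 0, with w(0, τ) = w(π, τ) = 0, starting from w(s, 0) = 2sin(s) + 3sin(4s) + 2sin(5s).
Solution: Using separation of variables w = X(s)T(τ):
Eigenfunctions: sin(ns), n = 1, 2, 3, ...
General solution: w(s, τ) = Σ c_n sin(ns) exp(-n² τ/2)
Matching w(s,0) = 2sin(s) + 3sin(4s) + 2sin(5s) term by term: c_1=2, c_4=3, c_5=2.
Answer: w(s, τ) = 3exp(-8τ)sin(4s) + 2exp(-τ/2)sin(s) + 2exp(-25τ/2)sin(5s)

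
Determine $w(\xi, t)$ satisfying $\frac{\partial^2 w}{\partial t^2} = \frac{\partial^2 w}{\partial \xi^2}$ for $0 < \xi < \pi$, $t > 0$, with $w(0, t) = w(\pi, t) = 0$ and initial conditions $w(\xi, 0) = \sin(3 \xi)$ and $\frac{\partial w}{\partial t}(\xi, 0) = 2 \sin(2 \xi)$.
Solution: Using separation of variables $w = X(\xi)T(t)$:
Eigenfunctions: $\sin(n\xi)$, $n = 1, 2, 3, \ldots$
General solution: $w(\xi, t) = \sum [A_n \cos(n t) + B_n \sin(n t)] \sin(n\xi)$
From $w(\xi,0) = \sin(3 \xi)$: $A_3=1$. From $w_t(\xi,0) = 2 \sin(2 \xi)$, using $w_t(\xi,0) = \sum \omega_n B_n \sin(n\xi)$ with $\omega_n = n$: $B_2 = 2/2 = 1$.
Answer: $w(\xi, t) = \sin(2 \xi) \sin(2 t) + \sin(3 \xi) \cos(3 t)$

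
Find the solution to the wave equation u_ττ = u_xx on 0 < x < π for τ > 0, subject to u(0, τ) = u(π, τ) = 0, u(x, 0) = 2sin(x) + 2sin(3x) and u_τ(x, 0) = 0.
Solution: Separating variables: u = Σ [A_n cos(ω_n τ) + B_n sin(ω_n τ)] sin(nx), ω_n = n. From ICs: A_1=2, A_3=2.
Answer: u(x, τ) = 2sin(x)cos(τ) + 2sin(3x)cos(3τ)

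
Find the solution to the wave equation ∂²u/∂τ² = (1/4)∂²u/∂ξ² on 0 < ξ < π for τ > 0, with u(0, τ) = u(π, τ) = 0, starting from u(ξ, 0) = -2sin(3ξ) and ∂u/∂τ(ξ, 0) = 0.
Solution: Separating variables: u = Σ [A_n cos(ω_n τ) + B_n sin(ω_n τ)] sin(nξ), ω_n = n/2. From ICs: A_3=-2.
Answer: u(ξ, τ) = -2sin(3ξ)cos(3τ/2)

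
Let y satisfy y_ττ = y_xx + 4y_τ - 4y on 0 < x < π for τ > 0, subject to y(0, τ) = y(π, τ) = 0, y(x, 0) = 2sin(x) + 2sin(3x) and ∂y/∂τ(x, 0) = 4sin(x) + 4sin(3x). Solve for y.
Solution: Substitute y = exp(2τ)u, i.e. u = exp(-2τ)y.
By the product rule, y_τ = exp(2τ)(u_τ + 2u), y_ττ = exp(2τ)(u_ττ + 4u_τ + 4u), y_xx = exp(2τ)u_xx.
Substituting into the PDE and dividing by exp(2τ): u_ττ + 4u_τ + 4u = u_xx + 4(u_τ + 2u) - 4u.
The lower-order terms cancel, leaving the standard wave equation u_ττ = u_xx.
Initial data for u: u(x,0) = y(x,0) = 2sin(x) + 2sin(3x); u_τ(x,0) = y_τ(x,0) - 2y(x,0) = 0. The boundary conditions carry over: u(0,τ) = u(π,τ) = 0.
Solve for u:
  Using separation of variables u = X(x)T(τ):
  Eigenfunctions: sin(nx), n = 1, 2, 3, ...
  General solution: u(x, τ) = Σ [A_n cos(n τ) + B_n sin(n τ)] sin(nx)
  From u(x,0) = 2sin(x) + 2sin(3x): A_1=2, A_3=2. From u_τ(x,0) = 0: all B_n = 0.
Hence u(x,τ) = 2sin(x)cos(τ) + 2sin(3x)cos(3τ).
Transform back: y(x,τ) = exp(2τ)u(x,τ).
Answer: y(x, τ) = 2exp(2τ)sin(x)cos(τ) + 2exp(2τ)sin(3x)cos(3τ)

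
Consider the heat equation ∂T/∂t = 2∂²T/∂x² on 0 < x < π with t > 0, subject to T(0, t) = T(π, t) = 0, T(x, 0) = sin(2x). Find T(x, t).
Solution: Separating variables: T = Σ c_n exp(-2n²t) sin(nx). From T(x,0) = sin(2x): c_2=1.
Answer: T(x, t) = exp(-8t)sin(2x)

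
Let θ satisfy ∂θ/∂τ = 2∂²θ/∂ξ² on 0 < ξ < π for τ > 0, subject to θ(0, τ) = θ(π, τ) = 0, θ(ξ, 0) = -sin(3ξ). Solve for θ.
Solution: Separating variables: θ = Σ c_n exp(-2n²τ) sin(nξ). From θ(ξ,0) = -sin(3ξ): c_3=-1.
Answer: θ(ξ, τ) = -exp(-18τ)sin(3ξ)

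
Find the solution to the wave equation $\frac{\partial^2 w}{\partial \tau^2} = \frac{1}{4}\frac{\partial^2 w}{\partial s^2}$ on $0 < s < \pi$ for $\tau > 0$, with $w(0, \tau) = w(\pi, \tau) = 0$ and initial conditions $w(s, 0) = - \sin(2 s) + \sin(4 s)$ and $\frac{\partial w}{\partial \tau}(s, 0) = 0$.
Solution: Separating variables: $w = \sum [A_n \cos(\omega_n \tau) + B_n \sin(\omega_n \tau)] \sin(ns)$, $\omega_n = n/2$. From ICs: $A_2=-1, A_4=1$.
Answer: $w(s, \tau) = - \sin(2 s) \cos(\tau) + \sin(4 s) \cos(2 \tau)$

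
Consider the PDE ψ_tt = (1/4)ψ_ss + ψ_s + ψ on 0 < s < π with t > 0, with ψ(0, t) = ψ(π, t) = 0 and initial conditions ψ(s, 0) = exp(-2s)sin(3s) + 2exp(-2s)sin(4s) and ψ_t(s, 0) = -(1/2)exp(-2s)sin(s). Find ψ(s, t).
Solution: Substitute ψ = exp(-2s)u.
Then ψ_s = exp(-2s)(u_s - 2u), ψ_ss = exp(-2s)(u_ss - 4u_s + 4u), ψ_tt = exp(-2s)u_tt; substituting and dividing by exp(-2s), the lower-order terms cancel: u_tt = (1/4)u_ss (standard wave equation).
Data for u: u(s,0) = exp(2s)ψ(s,0) = sin(3s) + 2sin(4s); u_t(s,0) = exp(2s)ψ_t(s,0) = -(1/2)sin(s). The boundary conditions carry over: u(0,t) = u(π,t) = 0.
Separating variables: u = Σ [A_n cos(ω_n t) + B_n sin(ω_n t)] sin(ns), ω_n = n/2. From ICs (B_n = velocity coefficient / ω_n): A_3=1, A_4=2, B_1=-1.
So u(s,t) = -sin(s)sin(t/2) + sin(3s)cos(3t/2) + 2sin(4s)cos(2t), and ψ(s,t) = exp(-2s)u(s,t).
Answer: ψ(s, t) = -exp(-2s)sin(s)sin(t/2) + exp(-2s)sin(3s)cos(3t/2) + 2exp(-2s)sin(4s)cos(2t)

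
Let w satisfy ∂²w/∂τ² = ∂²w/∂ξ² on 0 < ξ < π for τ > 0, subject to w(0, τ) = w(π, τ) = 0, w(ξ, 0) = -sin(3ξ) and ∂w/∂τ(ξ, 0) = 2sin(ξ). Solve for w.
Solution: Separating variables: w = Σ [A_n cos(ω_n τ) + B_n sin(ω_n τ)] sin(nξ), ω_n = n. From ICs (B_n = velocity coefficient / ω_n): A_3=-1, B_1=2.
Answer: w(ξ, τ) = 2sin(ξ)sin(τ) - sin(3ξ)cos(3τ)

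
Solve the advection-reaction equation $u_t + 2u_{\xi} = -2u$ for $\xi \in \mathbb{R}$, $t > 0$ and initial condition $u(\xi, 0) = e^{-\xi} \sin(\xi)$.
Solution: Substitute $u = e^{-\xi}w$, i.e. $w = e^{\xi}u$.
By the product rule, $u_{\xi} = e^{-\xi}(w_{\xi} - w)$, $u_t = e^{-\xi}w_t$.
Substituting into the PDE and dividing by $e^{-\xi}$: $w_t + 2(w_{\xi} - w) = -2w$.
The lower-order terms cancel, leaving the standard advection equation $w_t + 2w_{\xi} = 0$.
Initial data for $w$: $w(\xi,0) = e^{\xi}u(\xi,0) = \sin(\xi)$.
Solve for $w$:
  By method of characteristics (waves move right with speed 2):
  Along characteristics $\xi - 2t =$ const, $w$ is constant, so $w(\xi,t) = f(\xi - 2t)$ with $f = w( \cdot , 0)$.
Hence $w(\xi,t) = - \sin(2 t - \xi)$.
Transform back: $u(\xi,t) = e^{-\xi}w(\xi,t)$.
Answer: $u(\xi, t) = e^{-\xi} \sin(\xi - 2 t)$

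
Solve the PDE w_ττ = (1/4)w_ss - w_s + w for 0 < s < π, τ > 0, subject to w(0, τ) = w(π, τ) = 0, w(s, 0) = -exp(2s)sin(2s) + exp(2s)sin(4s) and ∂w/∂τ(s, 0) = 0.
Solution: Substitute w = exp(2s)u.
Then w_s = exp(2s)(u_s + 2u), w_ss = exp(2s)(u_ss + 4u_s + 4u), w_ττ = exp(2s)u_ττ; substituting and dividing by exp(2s), the lower-order terms cancel: u_ττ = (1/4)u_ss (standard wave equation).
Data for u: u(s,0) = exp(-2s)w(s,0) = -sin(2s) + sin(4s); u_τ(s,0) = exp(-2s)w_τ(s,0) = 0. The boundary conditions carry over: u(0,τ) = u(π,τ) = 0.
Separating variables: u = Σ [A_n cos(ω_n τ) + B_n sin(ω_n τ)] sin(ns), ω_n = n/2. From ICs: A_2=-1, A_4=1.
So u(s,τ) = -sin(2s)cos(τ) + sin(4s)cos(2τ), and w(s,τ) = exp(2s)u(s,τ).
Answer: w(s, τ) = -exp(2s)sin(2s)cos(τ) + exp(2s)sin(4s)cos(2τ)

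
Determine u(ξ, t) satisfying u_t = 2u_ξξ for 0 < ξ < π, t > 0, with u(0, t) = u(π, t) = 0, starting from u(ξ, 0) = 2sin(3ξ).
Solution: Separating variables: u = Σ c_n exp(-2n²t) sin(nξ). From u(ξ,0) = 2sin(3ξ): c_3=2.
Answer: u(ξ, t) = 2exp(-18t)sin(3ξ)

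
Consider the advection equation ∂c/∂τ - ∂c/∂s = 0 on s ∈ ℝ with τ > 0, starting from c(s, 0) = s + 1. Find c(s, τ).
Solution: By method of characteristics (waves move left with speed 1):
Along characteristics s + τ = const, c is constant, so c(s,τ) = f(s + τ) with f = c(·, 0).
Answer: c(s, τ) = s + τ + 1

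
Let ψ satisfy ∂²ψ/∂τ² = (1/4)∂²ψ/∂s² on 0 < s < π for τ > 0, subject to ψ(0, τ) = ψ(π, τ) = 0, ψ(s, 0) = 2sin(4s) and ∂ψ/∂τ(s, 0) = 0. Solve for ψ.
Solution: Separating variables: ψ = Σ [A_n cos(ω_n τ) + B_n sin(ω_n τ)] sin(ns), ω_n = n/2. From ICs: A_4=2.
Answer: ψ(s, τ) = 2sin(4s)cos(2τ)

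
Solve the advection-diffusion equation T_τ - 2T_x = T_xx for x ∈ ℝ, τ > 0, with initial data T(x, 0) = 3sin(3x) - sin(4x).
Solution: Change to a moving frame: let η = x + 2τ, σ = τ and write T(x,τ) = u(η,σ).
By the chain rule T_τ = u_σ + 2u_η, T_x = u_η, T_xx = u_ηη.
Then T_τ - 2T_x = u_σ: the advection term cancels and the PDE becomes the heat equation u_σ = u_ηη on η ∈ ℝ.
Initial data: u(η,0) = T(η,0) = 3sin(3η) - sin(4η).
On η ∈ ℝ each mode satisfies (sin(nη))″ = -n² sin(nη), so exp(-n²σ) sin(nη) solves the heat equation; by superposition u(η,σ) = Σ c_n exp(-n²σ) sin(nη).
Reading off the coefficients: c_3=3, c_4=-1, so u(η,σ) = 3exp(-9σ)sin(3η) - exp(-16σ)sin(4η).
Substituting back η = x + 2τ, σ = τ: T(x,τ) = u(x + 2τ, τ).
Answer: T(x, τ) = 3exp(-9τ)sin(3x + 6τ) - exp(-16τ)sin(4x + 8τ)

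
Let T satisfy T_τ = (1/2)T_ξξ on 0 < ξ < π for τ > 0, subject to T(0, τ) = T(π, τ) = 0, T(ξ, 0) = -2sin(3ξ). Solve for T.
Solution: Separating variables: T = Σ c_n exp(-n²τ/2) sin(nξ). From T(ξ,0) = -2sin(3ξ): c_3=-2.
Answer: T(ξ, τ) = -2exp(-9τ/2)sin(3ξ)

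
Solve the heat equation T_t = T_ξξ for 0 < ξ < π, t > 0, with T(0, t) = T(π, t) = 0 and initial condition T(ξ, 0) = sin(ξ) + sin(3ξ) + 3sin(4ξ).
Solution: Separating variables: T = Σ c_n exp(-n²t) sin(nξ). From T(ξ,0) = sin(ξ) + sin(3ξ) + 3sin(4ξ): c_1=1, c_3=1, c_4=3.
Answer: T(ξ, t) = exp(-t)sin(ξ) + exp(-9t)sin(3ξ) + 3exp(-16t)sin(4ξ)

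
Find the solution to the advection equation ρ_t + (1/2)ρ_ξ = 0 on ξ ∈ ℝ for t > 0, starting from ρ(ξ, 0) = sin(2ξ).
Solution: By method of characteristics (waves move right with speed 1/2):
Along characteristics ξ - (1/2)t = const, ρ is constant, so ρ(ξ,t) = f(ξ - (1/2)t) with f = ρ(·, 0).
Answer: ρ(ξ, t) = -sin(t - 2ξ)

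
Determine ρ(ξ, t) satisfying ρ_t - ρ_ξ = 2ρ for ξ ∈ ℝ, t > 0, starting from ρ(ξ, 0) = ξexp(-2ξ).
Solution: Substitute ρ = exp(-2ξ)u.
Then ρ_ξ = exp(-2ξ)(u_ξ - 2u), ρ_t = exp(-2ξ)u_t; substituting and dividing by exp(-2ξ), the lower-order terms cancel: u_t - u_ξ = 0 (standard advection equation).
Data for u: u(ξ,0) = exp(2ξ)ρ(ξ,0) = ξ.
By characteristics (dξ/dt = -1), u(ξ,t) = f(ξ + t) with f = u(·, 0).
So u(ξ,t) = t + ξ, and ρ(ξ,t) = exp(-2ξ)u(ξ,t).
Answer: ρ(ξ, t) = texp(-2ξ) + ξexp(-2ξ)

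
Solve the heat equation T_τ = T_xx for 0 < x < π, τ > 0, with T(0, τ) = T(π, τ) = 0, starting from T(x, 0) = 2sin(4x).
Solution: Separating variables: T = Σ c_n exp(-n²τ) sin(nx). From T(x,0) = 2sin(4x): c_4=2.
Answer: T(x, τ) = 2exp(-16τ)sin(4x)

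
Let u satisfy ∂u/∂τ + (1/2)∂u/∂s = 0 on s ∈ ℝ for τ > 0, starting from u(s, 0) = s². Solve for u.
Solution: By method of characteristics (waves move right with speed 1/2):
Along characteristics s - (1/2)τ = const, u is constant, so u(s,τ) = f(s - (1/2)τ) with f = u(·, 0).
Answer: u(s, τ) = s² - sτ + (1/4)τ²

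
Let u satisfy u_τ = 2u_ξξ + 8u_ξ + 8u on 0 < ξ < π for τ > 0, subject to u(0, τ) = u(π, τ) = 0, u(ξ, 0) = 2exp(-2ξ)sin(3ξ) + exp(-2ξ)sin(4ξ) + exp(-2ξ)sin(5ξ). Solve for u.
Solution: Substitute u = exp(-2ξ)w, i.e. w = exp(2ξ)u.
By the product rule, u_ξ = exp(-2ξ)(w_ξ - 2w), u_ξξ = exp(-2ξ)(w_ξξ - 4w_ξ + 4w), u_τ = exp(-2ξ)w_τ.
Substituting into the PDE and dividing by exp(-2ξ): w_τ = 2(w_ξξ - 4w_ξ + 4w) + 8(w_ξ - 2w) + 8w.
The lower-order terms cancel, leaving the standard heat equation w_τ = 2w_ξξ.
Initial data for w: w(ξ,0) = exp(2ξ)u(ξ,0) = 2sin(3ξ) + sin(4ξ) + sin(5ξ). The boundary conditions carry over: w(0,τ) = w(π,τ) = 0.
Solve for w:
  Using separation of variables w = X(ξ)T(τ):
  Eigenfunctions: sin(nξ), n = 1, 2, 3, ...
  General solution: w(ξ, τ) = Σ c_n sin(nξ) exp(-2n² τ)
  Matching w(ξ,0) = 2sin(3ξ) + sin(4ξ) + sin(5ξ) term by term: c_3=2, c_4=1, c_5=1.
Hence w(ξ,τ) = 2exp(-18τ)sin(3ξ) + exp(-32τ)sin(4ξ) + exp(-50τ)sin(5ξ).
Transform back: u(ξ,τ) = exp(-2ξ)w(ξ,τ).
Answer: u(ξ, τ) = 2exp(-2ξ)exp(-18τ)sin(3ξ) + exp(-2ξ)exp(-32τ)sin(4ξ) + exp(-2ξ)exp(-50τ)sin(5ξ)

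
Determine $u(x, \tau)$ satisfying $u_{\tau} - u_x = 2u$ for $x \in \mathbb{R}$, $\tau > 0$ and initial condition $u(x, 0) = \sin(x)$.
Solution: Substitute $u = e^{2\tau}w$.
Then $u_{\tau} = e^{2\tau}(w_{\tau} + 2w)$, $u_x = e^{2\tau}w_x$; substituting and dividing by $e^{2\tau}$, the lower-order terms cancel: $w_{\tau} - w_x = 0$ (standard advection equation).
Data for $w$: $w(x,0) = u(x,0) = \sin(x)$.
By characteristics ($dx/d\tau = -1$), $w(x,\tau) = f(x + \tau)$ with $f = w( \cdot , 0)$.
So $w(x,\tau) = \sin(x + \tau)$, and $u(x,\tau) = e^{2\tau}w(x,\tau)$.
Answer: $u(x, \tau) = e^{2 \tau} \sin(\tau + x)$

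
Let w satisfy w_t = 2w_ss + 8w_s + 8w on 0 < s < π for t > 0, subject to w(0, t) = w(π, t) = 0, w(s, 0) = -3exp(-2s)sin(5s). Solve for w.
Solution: Substitute w = exp(-2s)u, i.e. u = exp(2s)w.
By the product rule, w_s = exp(-2s)(u_s - 2u), w_ss = exp(-2s)(u_ss - 4u_s + 4u), w_t = exp(-2s)u_t.
Substituting into the PDE and dividing by exp(-2s): u_t = 2(u_ss - 4u_s + 4u) + 8(u_s - 2u) + 8u.
The lower-order terms cancel, leaving the standard heat equation u_t = 2u_ss.
Initial data for u: u(s,0) = exp(2s)w(s,0) = -3sin(5s). The boundary conditions carry over: u(0,t) = u(π,t) = 0.
Solve for u:
  Using separation of variables u = X(s)T(t):
  Eigenfunctions: sin(ns), n = 1, 2, 3, ...
  General solution: u(s, t) = Σ c_n sin(ns) exp(-2n² t)
  Matching u(s,0) = -3sin(5s) term by term: c_5=-3.
Hence u(s,t) = -3exp(-50t)sin(5s).
Transform back: w(s,t) = exp(-2s)u(s,t).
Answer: w(s, t) = -3exp(-2s)exp(-50t)sin(5s)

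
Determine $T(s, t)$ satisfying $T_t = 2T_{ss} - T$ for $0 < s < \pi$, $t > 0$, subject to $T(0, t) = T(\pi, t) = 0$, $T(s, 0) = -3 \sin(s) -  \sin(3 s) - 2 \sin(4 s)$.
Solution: Substitute $T = e^{-t}u$, i.e. $u = e^{t}T$.
By the product rule, $T_t = e^{-t}(u_t - u)$, $T_{ss} = e^{-t}u_{ss}$.
Substituting into the PDE and dividing by $e^{-t}$: $u_t - u = 2u_{ss} - u$.
The lower-order terms cancel, leaving the standard heat equation $u_t = 2u_{ss}$.
Initial data for $u$: $u(s,0) = T(s,0) = -3 \sin(s) - \sin(3 s) - 2 \sin(4 s)$. The boundary conditions carry over: $u(0,t) = u(\pi,t) = 0$.
Solve for $u$:
  Using separation of variables $u = X(s)G(t)$:
  Eigenfunctions: $\sin(ns)$, $n = 1, 2, 3, \ldots$
  General solution: $u(s, t) = \sum c_n \sin(ns) e^{-2n^2 t}$
  Matching $u(s,0) = -3 \sin(s) - \sin(3 s) - 2 \sin(4 s)$ term by term: $c_1=-3, c_3=-1, c_4=-2$.
Hence $u(s,t) = -3 e^{-2 t} \sin(s) - e^{-18 t} \sin(3 s) - 2 e^{-32 t} \sin(4 s)$.
Transform back: $T(s,t) = e^{-t}u(s,t)$.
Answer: $T(s, t) = -3 e^{-3 t} \sin(s) -  e^{-19 t} \sin(3 s) - 2 e^{-33 t} \sin(4 s)$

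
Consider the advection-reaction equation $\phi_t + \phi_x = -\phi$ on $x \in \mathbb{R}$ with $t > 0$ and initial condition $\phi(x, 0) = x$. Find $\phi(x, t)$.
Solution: Substitute $\phi = e^{-t}u$, i.e. $u = e^{t}\phi$.
By the product rule, $\phi_t = e^{-t}(u_t - u)$, $\phi_x = e^{-t}u_x$.
Substituting into the PDE and dividing by $e^{-t}$: $u_t - u + u_x = -u$.
The lower-order terms cancel, leaving the standard advection equation $u_t + u_x = 0$.
Initial data for $u$: $u(x,0) = \phi(x,0) = x$.
Solve for $u$:
  By method of characteristics (waves move right with speed 1):
  Along characteristics $x - t =$ const, $u$ is constant, so $u(x,t) = f(x - t)$ with $f = u( \cdot , 0)$.
Hence $u(x,t) = - t + x$.
Transform back: $\phi(x,t) = e^{-t}u(x,t)$.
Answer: $\phi(x, t) = - t e^{-t} + x e^{-t}$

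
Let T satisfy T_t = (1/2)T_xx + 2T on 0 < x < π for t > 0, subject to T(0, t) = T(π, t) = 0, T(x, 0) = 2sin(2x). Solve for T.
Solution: Substitute T = exp(2t)u, i.e. u = exp(-2t)T.
By the product rule, T_t = exp(2t)(u_t + 2u), T_xx = exp(2t)u_xx.
Substituting into the PDE and dividing by exp(2t): u_t + 2u = (1/2)u_xx + 2u.
The lower-order terms cancel, leaving the standard heat equation u_t = (1/2)u_xx.
Initial data for u: u(x,0) = T(x,0) = 2sin(2x). The boundary conditions carry over: u(0,t) = u(π,t) = 0.
Solve for u:
  Using separation of variables u = X(x)G(t):
  Eigenfunctions: sin(nx), n = 1, 2, 3, ...
  General solution: u(x, t) = Σ c_n sin(nx) exp(-n² t/2)
  Matching u(x,0) = 2sin(2x) term by term: c_2=2.
Hence u(x,t) = 2exp(-2t)sin(2x).
Transform back: T(x,t) = exp(2t)u(x,t).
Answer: T(x, t) = 2sin(2x)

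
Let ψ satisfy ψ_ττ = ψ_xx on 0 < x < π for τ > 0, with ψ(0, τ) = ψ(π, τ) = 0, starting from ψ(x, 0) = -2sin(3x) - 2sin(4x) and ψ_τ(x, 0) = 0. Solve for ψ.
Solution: Separating variables: ψ = Σ [A_n cos(ω_n τ) + B_n sin(ω_n τ)] sin(nx), ω_n = n. From ICs: A_3=-2, A_4=-2.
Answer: ψ(x, τ) = -2sin(3x)cos(3τ) - 2sin(4x)cos(4τ)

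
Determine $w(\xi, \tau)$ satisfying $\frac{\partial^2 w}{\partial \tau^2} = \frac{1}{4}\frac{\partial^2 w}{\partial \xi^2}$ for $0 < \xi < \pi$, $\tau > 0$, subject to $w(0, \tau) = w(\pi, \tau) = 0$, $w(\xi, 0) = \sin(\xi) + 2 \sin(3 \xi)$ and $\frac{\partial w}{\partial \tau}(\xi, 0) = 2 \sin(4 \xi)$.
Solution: Using separation of variables $w = X(\xi)T(\tau)$:
Eigenfunctions: $\sin(n\xi)$, $n = 1, 2, 3, \ldots$
General solution: $w(\xi, \tau) = \sum [A_n \cos(n \tau/2) + B_n \sin(n \tau/2)] \sin(n\xi)$
From $w(\xi,0) = \sin(\xi) + 2 \sin(3 \xi)$: $A_1=1, A_3=2$. From $w_{\tau}(\xi,0) = 2 \sin(4 \xi)$, using $w_{\tau}(\xi,0) = \sum \omega_n B_n \sin(n\xi)$ with $\omega_n = n/2$: $B_4 = 2/2 = 1$.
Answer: $w(\xi, \tau) = \sin(2 \tau) \sin(4 \xi) + \sin(\xi) \cos(\tau/2) + 2 \sin(3 \xi) \cos(3 \tau/2)$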